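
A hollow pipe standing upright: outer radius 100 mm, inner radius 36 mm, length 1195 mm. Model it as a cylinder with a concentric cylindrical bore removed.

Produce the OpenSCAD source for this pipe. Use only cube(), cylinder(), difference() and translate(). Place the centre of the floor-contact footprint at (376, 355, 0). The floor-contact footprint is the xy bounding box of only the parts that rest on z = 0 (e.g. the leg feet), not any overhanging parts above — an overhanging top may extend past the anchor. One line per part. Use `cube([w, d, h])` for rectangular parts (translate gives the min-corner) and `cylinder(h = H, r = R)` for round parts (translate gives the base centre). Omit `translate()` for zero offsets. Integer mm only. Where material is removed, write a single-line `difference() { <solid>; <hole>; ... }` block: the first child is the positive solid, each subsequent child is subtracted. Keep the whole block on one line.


difference() { translate([376, 355, 0]) cylinder(h = 1195, r = 100); translate([376, 355, 0]) cylinder(h = 1195, r = 36); }


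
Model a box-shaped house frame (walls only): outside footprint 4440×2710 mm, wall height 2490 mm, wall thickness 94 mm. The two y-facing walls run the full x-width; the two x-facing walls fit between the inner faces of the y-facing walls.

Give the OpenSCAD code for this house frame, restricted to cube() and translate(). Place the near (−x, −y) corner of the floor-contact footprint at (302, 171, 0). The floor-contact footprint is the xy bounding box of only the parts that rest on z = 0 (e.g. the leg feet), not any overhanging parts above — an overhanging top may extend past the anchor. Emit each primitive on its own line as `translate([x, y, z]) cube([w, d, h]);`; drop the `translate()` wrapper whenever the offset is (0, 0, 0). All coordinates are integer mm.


translate([302, 171, 0]) cube([4440, 94, 2490]);
translate([302, 2787, 0]) cube([4440, 94, 2490]);
translate([302, 265, 0]) cube([94, 2522, 2490]);
translate([4648, 265, 0]) cube([94, 2522, 2490]);


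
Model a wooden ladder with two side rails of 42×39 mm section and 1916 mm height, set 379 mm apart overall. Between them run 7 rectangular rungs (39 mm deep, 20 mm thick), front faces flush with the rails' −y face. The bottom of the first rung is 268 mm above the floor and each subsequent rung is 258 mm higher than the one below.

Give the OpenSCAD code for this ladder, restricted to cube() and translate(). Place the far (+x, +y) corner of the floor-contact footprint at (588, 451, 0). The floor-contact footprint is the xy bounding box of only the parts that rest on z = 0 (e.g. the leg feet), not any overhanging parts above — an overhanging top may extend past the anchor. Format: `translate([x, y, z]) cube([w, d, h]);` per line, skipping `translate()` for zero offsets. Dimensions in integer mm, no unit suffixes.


translate([209, 412, 0]) cube([42, 39, 1916]);
translate([546, 412, 0]) cube([42, 39, 1916]);
translate([251, 412, 268]) cube([295, 39, 20]);
translate([251, 412, 526]) cube([295, 39, 20]);
translate([251, 412, 784]) cube([295, 39, 20]);
translate([251, 412, 1042]) cube([295, 39, 20]);
translate([251, 412, 1300]) cube([295, 39, 20]);
translate([251, 412, 1558]) cube([295, 39, 20]);
translate([251, 412, 1816]) cube([295, 39, 20]);


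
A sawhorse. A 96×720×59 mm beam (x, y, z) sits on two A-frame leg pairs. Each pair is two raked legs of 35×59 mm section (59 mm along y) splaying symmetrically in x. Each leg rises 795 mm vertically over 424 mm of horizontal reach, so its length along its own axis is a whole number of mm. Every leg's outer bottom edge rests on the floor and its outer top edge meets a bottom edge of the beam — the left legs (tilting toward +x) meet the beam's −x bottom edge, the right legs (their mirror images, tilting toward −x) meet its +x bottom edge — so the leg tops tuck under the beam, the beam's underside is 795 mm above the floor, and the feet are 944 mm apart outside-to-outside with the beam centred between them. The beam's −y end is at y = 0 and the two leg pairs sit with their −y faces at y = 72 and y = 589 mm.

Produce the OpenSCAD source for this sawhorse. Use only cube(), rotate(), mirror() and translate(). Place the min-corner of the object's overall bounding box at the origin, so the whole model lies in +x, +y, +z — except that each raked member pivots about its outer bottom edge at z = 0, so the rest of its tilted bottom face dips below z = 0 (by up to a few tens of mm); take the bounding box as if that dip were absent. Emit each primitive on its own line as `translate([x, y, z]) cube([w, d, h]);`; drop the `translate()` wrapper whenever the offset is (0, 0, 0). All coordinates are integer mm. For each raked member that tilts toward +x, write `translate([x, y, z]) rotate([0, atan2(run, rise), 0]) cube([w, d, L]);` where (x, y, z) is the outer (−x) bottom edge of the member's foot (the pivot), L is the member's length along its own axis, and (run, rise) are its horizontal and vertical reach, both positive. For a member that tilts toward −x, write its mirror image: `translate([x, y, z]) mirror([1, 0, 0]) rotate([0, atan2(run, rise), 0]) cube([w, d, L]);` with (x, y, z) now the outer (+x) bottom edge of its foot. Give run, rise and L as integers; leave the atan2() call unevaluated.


// leg length = √(424² + 795²) = 901
// right-leg outer foot x = 2·424 + 96 = 944
// beam min-corner = (424, 0, 795)
translate([424, 0, 795]) cube([96, 720, 59]);
translate([0, 72, 0]) rotate([0, atan2(424, 795), 0]) cube([35, 59, 901]);
translate([944, 72, 0]) mirror([1, 0, 0]) rotate([0, atan2(424, 795), 0]) cube([35, 59, 901]);
translate([0, 589, 0]) rotate([0, atan2(424, 795), 0]) cube([35, 59, 901]);
translate([944, 589, 0]) mirror([1, 0, 0]) rotate([0, atan2(424, 795), 0]) cube([35, 59, 901]);


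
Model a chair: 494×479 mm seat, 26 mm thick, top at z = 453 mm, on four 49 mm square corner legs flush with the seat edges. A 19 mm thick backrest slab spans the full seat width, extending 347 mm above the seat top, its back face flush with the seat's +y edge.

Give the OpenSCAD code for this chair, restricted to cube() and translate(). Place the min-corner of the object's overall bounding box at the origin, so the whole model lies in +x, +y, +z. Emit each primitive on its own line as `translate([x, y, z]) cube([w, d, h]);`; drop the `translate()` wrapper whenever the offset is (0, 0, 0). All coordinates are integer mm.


translate([0, 0, 427]) cube([494, 479, 26]);
cube([49, 49, 427]);
translate([445, 0, 0]) cube([49, 49, 427]);
translate([0, 430, 0]) cube([49, 49, 427]);
translate([445, 430, 0]) cube([49, 49, 427]);
translate([0, 460, 453]) cube([494, 19, 347]);


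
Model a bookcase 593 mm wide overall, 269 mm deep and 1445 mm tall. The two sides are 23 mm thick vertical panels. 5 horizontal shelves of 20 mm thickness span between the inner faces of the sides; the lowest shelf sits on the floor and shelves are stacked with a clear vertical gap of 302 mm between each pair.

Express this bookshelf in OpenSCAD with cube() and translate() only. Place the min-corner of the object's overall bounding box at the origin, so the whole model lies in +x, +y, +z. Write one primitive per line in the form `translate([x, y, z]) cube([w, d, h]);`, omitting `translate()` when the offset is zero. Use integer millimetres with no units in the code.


cube([23, 269, 1445]);
translate([570, 0, 0]) cube([23, 269, 1445]);
translate([23, 0, 0]) cube([547, 269, 20]);
translate([23, 0, 322]) cube([547, 269, 20]);
translate([23, 0, 644]) cube([547, 269, 20]);
translate([23, 0, 966]) cube([547, 269, 20]);
translate([23, 0, 1288]) cube([547, 269, 20]);


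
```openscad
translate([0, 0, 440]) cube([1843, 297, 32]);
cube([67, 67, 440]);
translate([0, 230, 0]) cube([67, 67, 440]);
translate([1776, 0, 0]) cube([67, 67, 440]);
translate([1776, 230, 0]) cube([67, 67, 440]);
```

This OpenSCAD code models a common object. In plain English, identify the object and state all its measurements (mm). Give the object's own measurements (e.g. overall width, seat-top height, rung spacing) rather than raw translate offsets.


A long wooden bench with a 1843 mm (x) × 297 mm (y) seat, 32 mm thick, its top surface 472 mm above the floor. Four 67 mm square legs at the seat corners, flush with the edges, run from z = 0 to the seat underside.


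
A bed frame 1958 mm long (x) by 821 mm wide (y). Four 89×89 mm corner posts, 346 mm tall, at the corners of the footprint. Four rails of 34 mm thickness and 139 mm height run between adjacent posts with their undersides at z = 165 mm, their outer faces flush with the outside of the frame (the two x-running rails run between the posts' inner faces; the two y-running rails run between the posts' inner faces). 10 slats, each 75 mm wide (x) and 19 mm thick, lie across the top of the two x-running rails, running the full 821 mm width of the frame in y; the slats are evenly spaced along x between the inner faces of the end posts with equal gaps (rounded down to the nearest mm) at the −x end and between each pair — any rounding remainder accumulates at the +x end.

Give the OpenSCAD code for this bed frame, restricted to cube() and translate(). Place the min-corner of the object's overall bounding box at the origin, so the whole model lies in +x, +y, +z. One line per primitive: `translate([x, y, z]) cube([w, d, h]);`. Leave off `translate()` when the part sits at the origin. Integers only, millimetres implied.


cube([89, 89, 346]);
translate([0, 732, 0]) cube([89, 89, 346]);
translate([1869, 0, 0]) cube([89, 89, 346]);
translate([1869, 732, 0]) cube([89, 89, 346]);
translate([89, 0, 165]) cube([1780, 34, 139]);
translate([89, 787, 165]) cube([1780, 34, 139]);
translate([0, 89, 165]) cube([34, 643, 139]);
translate([1924, 89, 165]) cube([34, 643, 139]);
translate([182, 0, 304]) cube([75, 821, 19]);
translate([350, 0, 304]) cube([75, 821, 19]);
translate([518, 0, 304]) cube([75, 821, 19]);
translate([686, 0, 304]) cube([75, 821, 19]);
translate([854, 0, 304]) cube([75, 821, 19]);
translate([1022, 0, 304]) cube([75, 821, 19]);
translate([1190, 0, 304]) cube([75, 821, 19]);
translate([1358, 0, 304]) cube([75, 821, 19]);
translate([1526, 0, 304]) cube([75, 821, 19]);
translate([1694, 0, 304]) cube([75, 821, 19]);


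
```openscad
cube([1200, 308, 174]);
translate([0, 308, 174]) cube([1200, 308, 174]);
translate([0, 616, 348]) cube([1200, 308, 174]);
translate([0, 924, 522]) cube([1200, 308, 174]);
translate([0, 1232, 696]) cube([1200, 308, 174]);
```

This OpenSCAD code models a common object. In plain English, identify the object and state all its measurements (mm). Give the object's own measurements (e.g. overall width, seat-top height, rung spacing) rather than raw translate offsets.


A straight staircase of 5 solid steps. Each step is 1200 mm wide (x), 308 mm deep (y, the going) and 174 mm tall (the rise). The first step rests on the floor; each subsequent step sits one going further in +y and one rise higher in +z, directly behind and above the previous step with no overlap.


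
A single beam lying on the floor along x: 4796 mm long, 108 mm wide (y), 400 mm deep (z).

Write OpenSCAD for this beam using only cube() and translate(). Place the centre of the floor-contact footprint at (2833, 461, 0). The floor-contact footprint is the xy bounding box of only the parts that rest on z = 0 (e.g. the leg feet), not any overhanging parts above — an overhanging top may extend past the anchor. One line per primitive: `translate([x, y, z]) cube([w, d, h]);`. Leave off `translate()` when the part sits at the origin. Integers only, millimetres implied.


translate([435, 407, 0]) cube([4796, 108, 400]);


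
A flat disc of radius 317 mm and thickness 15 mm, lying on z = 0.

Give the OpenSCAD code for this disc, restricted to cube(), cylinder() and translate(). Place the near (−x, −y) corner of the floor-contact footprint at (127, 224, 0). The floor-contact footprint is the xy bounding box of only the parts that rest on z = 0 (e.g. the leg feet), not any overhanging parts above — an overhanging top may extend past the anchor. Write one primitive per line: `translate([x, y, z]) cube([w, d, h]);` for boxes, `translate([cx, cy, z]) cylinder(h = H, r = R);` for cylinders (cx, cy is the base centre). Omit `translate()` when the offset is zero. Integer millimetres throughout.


translate([444, 541, 0]) cylinder(h = 15, r = 317);


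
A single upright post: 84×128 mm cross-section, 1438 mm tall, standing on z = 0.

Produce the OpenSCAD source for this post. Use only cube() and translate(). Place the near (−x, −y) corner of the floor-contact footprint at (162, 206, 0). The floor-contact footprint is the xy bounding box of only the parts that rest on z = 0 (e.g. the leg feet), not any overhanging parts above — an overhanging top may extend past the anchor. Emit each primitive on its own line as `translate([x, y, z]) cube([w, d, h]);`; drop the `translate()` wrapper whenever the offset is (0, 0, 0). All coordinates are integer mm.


translate([162, 206, 0]) cube([84, 128, 1438]);


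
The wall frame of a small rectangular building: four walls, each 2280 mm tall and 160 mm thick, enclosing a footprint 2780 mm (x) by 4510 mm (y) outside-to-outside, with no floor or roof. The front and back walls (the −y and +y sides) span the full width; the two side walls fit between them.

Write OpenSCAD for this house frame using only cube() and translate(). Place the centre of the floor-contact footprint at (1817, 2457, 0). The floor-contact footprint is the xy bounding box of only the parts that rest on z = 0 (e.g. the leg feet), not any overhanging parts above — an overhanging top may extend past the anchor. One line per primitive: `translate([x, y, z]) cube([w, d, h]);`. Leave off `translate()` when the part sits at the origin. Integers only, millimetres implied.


translate([427, 202, 0]) cube([2780, 160, 2280]);
translate([427, 4552, 0]) cube([2780, 160, 2280]);
translate([427, 362, 0]) cube([160, 4190, 2280]);
translate([3047, 362, 0]) cube([160, 4190, 2280]);


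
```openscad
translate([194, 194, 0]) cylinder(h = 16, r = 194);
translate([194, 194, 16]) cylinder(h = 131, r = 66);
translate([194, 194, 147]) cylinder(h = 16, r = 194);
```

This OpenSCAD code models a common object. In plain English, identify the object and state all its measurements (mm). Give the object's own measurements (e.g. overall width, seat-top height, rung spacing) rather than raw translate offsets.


A spool: two coaxial disc flanges of radius 194 mm and thickness 16 mm, joined by a core cylinder of radius 66 mm and height 131 mm. The lower flange rests on z = 0 and the three cylinders share a vertical axis.


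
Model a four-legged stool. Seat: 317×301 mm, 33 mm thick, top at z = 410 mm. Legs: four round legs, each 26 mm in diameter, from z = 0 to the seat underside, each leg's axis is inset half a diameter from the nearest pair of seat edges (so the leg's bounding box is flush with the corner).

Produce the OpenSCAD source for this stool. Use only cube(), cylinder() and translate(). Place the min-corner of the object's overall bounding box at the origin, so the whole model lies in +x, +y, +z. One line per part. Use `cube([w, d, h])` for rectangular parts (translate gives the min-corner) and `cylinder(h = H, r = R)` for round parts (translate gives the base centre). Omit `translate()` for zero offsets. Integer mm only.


translate([0, 0, 377]) cube([317, 301, 33]);
translate([13, 13, 0]) cylinder(h = 377, r = 13);
translate([304, 13, 0]) cylinder(h = 377, r = 13);
translate([13, 288, 0]) cylinder(h = 377, r = 13);
translate([304, 288, 0]) cylinder(h = 377, r = 13);


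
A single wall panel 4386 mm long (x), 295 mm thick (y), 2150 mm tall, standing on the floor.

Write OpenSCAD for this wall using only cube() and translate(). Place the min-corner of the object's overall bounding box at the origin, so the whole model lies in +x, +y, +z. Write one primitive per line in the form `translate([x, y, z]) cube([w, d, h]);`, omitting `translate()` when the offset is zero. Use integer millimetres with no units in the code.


cube([4386, 295, 2150]);


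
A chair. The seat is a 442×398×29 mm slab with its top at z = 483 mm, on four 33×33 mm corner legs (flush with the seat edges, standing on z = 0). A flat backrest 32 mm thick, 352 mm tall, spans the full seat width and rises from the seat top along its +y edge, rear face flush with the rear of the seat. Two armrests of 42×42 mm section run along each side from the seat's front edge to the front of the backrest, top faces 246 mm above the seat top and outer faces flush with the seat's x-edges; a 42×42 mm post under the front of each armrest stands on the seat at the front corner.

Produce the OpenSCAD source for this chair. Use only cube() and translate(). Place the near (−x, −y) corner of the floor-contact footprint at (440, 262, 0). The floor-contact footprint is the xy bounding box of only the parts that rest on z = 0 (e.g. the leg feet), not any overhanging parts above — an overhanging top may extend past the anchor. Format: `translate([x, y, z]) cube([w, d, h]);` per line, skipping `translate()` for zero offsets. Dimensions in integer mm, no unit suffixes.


translate([440, 262, 454]) cube([442, 398, 29]);
translate([440, 262, 0]) cube([33, 33, 454]);
translate([849, 262, 0]) cube([33, 33, 454]);
translate([440, 627, 0]) cube([33, 33, 454]);
translate([849, 627, 0]) cube([33, 33, 454]);
translate([440, 628, 483]) cube([442, 32, 352]);
translate([440, 262, 687]) cube([42, 366, 42]);
translate([840, 262, 687]) cube([42, 366, 42]);
translate([440, 262, 483]) cube([42, 42, 204]);
translate([840, 262, 483]) cube([42, 42, 204]);


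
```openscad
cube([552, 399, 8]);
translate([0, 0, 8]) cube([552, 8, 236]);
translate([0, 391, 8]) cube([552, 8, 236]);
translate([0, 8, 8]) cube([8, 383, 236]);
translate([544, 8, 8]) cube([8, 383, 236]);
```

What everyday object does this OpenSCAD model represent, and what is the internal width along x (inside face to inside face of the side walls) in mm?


An open box. The internal width is 536 mm.

A 552×399 base slab with four walls standing on it — an open box. The base is 552 mm wide and the walls are 8 mm thick, so the internal width is 552 − 2 × 8 = 536 mm.


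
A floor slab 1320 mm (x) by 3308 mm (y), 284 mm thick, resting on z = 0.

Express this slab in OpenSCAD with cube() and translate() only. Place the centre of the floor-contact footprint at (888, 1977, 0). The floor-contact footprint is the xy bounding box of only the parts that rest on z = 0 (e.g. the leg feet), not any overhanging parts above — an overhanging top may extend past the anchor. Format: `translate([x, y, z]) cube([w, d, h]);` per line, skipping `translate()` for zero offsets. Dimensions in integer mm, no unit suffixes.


translate([228, 323, 0]) cube([1320, 3308, 284]);


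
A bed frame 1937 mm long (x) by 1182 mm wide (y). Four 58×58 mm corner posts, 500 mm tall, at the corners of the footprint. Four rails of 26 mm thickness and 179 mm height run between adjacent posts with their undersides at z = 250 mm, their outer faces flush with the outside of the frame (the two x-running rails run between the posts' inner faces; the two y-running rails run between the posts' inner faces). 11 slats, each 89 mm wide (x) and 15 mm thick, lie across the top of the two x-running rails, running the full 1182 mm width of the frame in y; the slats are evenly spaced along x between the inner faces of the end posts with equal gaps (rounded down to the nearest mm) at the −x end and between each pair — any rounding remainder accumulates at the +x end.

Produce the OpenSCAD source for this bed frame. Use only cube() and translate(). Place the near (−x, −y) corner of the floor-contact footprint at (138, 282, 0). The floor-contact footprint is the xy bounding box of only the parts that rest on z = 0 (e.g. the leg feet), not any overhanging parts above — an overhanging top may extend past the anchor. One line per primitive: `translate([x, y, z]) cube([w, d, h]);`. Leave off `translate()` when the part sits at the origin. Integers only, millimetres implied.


translate([138, 282, 0]) cube([58, 58, 500]);
translate([138, 1406, 0]) cube([58, 58, 500]);
translate([2017, 282, 0]) cube([58, 58, 500]);
translate([2017, 1406, 0]) cube([58, 58, 500]);
translate([196, 282, 250]) cube([1821, 26, 179]);
translate([196, 1438, 250]) cube([1821, 26, 179]);
translate([138, 340, 250]) cube([26, 1066, 179]);
translate([2049, 340, 250]) cube([26, 1066, 179]);
translate([266, 282, 429]) cube([89, 1182, 15]);
translate([425, 282, 429]) cube([89, 1182, 15]);
translate([584, 282, 429]) cube([89, 1182, 15]);
translate([743, 282, 429]) cube([89, 1182, 15]);
translate([902, 282, 429]) cube([89, 1182, 15]);
translate([1061, 282, 429]) cube([89, 1182, 15]);
translate([1220, 282, 429]) cube([89, 1182, 15]);
translate([1379, 282, 429]) cube([89, 1182, 15]);
translate([1538, 282, 429]) cube([89, 1182, 15]);
translate([1697, 282, 429]) cube([89, 1182, 15]);
translate([1856, 282, 429]) cube([89, 1182, 15]);


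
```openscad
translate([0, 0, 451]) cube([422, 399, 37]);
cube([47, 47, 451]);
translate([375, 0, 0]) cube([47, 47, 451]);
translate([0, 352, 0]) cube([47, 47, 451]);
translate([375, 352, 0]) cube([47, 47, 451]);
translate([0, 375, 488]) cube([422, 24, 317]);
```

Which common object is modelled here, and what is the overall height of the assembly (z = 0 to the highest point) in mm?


A chair. The overall height is 805 mm.

A slab on four corner posts with a tall panel at the back — a chair. The seat slab sits at z = 451 with thickness 37, and the 317 mm backrest starts at the seat top, so the overall height is 451 + 37 + 317 = 805 mm.


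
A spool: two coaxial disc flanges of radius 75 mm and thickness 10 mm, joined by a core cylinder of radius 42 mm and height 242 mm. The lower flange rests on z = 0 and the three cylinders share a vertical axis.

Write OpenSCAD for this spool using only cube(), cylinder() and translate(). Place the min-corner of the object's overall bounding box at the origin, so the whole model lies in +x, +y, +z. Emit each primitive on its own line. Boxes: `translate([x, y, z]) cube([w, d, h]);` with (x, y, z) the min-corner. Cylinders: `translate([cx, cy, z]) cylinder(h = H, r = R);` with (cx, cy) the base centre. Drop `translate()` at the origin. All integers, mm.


translate([75, 75, 0]) cylinder(h = 10, r = 75);
translate([75, 75, 10]) cylinder(h = 242, r = 42);
translate([75, 75, 252]) cylinder(h = 10, r = 75);


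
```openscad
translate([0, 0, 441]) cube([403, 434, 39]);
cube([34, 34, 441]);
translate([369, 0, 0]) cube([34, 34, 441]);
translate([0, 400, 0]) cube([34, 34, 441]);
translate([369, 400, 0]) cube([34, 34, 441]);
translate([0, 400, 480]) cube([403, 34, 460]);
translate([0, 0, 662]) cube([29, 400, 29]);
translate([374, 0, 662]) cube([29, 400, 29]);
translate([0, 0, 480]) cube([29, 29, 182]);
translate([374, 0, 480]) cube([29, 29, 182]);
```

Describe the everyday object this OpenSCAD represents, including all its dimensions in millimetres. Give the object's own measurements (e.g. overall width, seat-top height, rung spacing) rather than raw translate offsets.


A chair. The seat is a 403×434×39 mm slab with its top at z = 480 mm, on four 34×34 mm corner legs (flush with the seat edges, standing on z = 0). A flat backrest 34 mm thick, 460 mm tall, spans the full seat width and rises from the seat top along its +y edge, rear face flush with the rear of the seat. Two armrests of 29×29 mm section run along each side from the seat's front edge to the front of the backrest, top faces 211 mm above the seat top and outer faces flush with the seat's x-edges; a 29×29 mm post under the front of each armrest stands on the seat at the front corner.


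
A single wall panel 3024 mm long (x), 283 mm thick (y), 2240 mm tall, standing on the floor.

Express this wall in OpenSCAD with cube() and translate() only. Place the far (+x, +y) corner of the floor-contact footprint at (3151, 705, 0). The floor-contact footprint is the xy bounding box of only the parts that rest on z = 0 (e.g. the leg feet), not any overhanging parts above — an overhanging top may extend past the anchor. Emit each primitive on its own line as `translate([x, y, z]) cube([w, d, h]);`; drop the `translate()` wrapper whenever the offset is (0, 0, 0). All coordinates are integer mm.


translate([127, 422, 0]) cube([3024, 283, 2240]);


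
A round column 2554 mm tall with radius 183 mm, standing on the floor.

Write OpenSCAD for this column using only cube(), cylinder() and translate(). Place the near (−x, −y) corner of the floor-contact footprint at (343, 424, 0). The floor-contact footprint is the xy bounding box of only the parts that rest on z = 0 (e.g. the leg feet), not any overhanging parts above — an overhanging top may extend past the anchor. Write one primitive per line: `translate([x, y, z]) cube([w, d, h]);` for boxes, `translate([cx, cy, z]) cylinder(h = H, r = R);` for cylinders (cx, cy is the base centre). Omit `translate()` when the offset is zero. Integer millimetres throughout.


translate([526, 607, 0]) cylinder(h = 2554, r = 183);


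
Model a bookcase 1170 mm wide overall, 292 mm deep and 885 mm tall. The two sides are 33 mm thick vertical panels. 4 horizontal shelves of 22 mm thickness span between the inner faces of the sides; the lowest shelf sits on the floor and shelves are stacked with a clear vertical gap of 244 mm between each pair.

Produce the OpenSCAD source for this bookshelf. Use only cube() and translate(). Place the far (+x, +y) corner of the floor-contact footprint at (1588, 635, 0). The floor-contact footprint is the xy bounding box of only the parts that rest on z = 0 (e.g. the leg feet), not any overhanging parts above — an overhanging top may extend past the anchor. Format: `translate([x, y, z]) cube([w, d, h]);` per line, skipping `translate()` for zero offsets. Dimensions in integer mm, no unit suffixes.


translate([418, 343, 0]) cube([33, 292, 885]);
translate([1555, 343, 0]) cube([33, 292, 885]);
translate([451, 343, 0]) cube([1104, 292, 22]);
translate([451, 343, 266]) cube([1104, 292, 22]);
translate([451, 343, 532]) cube([1104, 292, 22]);
translate([451, 343, 798]) cube([1104, 292, 22]);


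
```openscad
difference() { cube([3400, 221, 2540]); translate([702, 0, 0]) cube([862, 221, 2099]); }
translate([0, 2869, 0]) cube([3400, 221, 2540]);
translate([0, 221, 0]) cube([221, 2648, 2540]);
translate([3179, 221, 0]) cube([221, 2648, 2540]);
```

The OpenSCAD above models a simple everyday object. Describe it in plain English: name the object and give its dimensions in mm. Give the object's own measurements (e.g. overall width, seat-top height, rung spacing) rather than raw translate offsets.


A single room: four walls, each 2540 mm tall and 221 mm thick, enclosing an outside footprint 3400×3090 mm (x × y), no floor or roof. The front and back walls (−y and +y sides) run the full x-width; the side walls fit between their inner faces. A door opening 862 mm wide and 2099 mm tall is cut through the front wall from the floor up, its −x edge 702 mm from the wall's −x end.


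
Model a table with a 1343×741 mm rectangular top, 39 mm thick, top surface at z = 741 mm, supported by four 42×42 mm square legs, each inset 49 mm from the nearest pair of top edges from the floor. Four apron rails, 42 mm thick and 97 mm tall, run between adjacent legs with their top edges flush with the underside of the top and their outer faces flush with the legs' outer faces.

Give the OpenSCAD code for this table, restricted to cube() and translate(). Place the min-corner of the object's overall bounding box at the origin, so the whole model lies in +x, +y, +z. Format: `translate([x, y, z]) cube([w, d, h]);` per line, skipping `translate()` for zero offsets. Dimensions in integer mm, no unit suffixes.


translate([0, 0, 702]) cube([1343, 741, 39]);
translate([49, 49, 0]) cube([42, 42, 702]);
translate([1252, 49, 0]) cube([42, 42, 702]);
translate([49, 650, 0]) cube([42, 42, 702]);
translate([1252, 650, 0]) cube([42, 42, 702]);
translate([91, 49, 605]) cube([1161, 42, 97]);
translate([91, 650, 605]) cube([1161, 42, 97]);
translate([49, 91, 605]) cube([42, 559, 97]);
translate([1252, 91, 605]) cube([42, 559, 97]);


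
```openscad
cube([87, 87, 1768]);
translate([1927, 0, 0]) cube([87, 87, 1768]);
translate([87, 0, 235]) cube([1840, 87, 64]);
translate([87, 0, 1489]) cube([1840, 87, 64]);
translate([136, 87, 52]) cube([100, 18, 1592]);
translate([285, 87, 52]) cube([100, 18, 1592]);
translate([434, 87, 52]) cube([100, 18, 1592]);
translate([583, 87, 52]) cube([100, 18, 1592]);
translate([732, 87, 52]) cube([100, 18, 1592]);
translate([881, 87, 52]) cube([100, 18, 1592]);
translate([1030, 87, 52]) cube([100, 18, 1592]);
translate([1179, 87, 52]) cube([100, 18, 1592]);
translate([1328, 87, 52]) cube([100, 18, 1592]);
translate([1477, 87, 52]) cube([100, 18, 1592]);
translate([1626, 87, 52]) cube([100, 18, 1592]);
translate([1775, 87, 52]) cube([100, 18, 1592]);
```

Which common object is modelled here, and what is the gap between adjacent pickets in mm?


A fence section. The picket gap is 49 mm.

Two posts, two rails, 12 pickets — a fence section. Span 1840 mm holds 12 pickets of 100 mm with 13 equal gaps: ⌊(1840 − 12·100) / 13⌋ = 49 mm.


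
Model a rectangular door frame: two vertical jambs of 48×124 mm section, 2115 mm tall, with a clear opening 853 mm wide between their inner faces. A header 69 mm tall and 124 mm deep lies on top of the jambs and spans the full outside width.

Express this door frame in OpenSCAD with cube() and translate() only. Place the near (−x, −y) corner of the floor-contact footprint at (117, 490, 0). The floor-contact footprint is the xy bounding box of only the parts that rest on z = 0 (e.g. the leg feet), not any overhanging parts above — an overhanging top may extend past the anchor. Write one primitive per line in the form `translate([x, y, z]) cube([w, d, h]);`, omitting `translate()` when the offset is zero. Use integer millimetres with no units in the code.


translate([117, 490, 0]) cube([48, 124, 2115]);
translate([1018, 490, 0]) cube([48, 124, 2115]);
translate([117, 490, 2115]) cube([949, 124, 69]);


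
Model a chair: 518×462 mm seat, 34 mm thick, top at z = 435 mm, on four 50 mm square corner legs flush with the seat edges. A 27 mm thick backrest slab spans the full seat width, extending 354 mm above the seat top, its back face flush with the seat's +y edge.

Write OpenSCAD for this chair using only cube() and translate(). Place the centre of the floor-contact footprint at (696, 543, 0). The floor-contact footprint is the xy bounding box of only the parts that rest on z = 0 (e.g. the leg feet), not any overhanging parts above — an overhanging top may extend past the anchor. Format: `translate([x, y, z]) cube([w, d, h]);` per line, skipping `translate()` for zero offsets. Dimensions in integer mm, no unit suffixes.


translate([437, 312, 401]) cube([518, 462, 34]);
translate([437, 312, 0]) cube([50, 50, 401]);
translate([905, 312, 0]) cube([50, 50, 401]);
translate([437, 724, 0]) cube([50, 50, 401]);
translate([905, 724, 0]) cube([50, 50, 401]);
translate([437, 747, 435]) cube([518, 27, 354]);


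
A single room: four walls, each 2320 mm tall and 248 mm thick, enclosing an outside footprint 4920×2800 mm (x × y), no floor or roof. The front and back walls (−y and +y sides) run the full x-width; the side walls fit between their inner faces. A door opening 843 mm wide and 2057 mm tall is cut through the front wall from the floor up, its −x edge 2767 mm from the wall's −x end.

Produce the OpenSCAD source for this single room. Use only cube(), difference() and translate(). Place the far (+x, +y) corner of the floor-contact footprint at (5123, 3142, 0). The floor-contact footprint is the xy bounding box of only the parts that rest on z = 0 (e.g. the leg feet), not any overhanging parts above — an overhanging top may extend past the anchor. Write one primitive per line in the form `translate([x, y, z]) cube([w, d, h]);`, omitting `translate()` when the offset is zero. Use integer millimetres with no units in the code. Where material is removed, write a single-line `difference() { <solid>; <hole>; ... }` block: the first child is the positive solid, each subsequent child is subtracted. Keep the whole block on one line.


difference() { translate([203, 342, 0]) cube([4920, 248, 2320]); translate([2970, 342, 0]) cube([843, 248, 2057]); }
translate([203, 2894, 0]) cube([4920, 248, 2320]);
translate([203, 590, 0]) cube([248, 2304, 2320]);
translate([4875, 590, 0]) cube([248, 2304, 2320]);


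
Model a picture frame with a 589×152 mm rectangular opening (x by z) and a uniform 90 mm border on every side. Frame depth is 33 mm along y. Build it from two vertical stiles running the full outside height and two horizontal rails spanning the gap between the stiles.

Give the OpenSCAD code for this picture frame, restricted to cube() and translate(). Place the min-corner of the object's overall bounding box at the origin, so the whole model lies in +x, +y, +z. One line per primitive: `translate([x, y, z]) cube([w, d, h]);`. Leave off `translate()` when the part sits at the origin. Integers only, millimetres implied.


cube([90, 33, 332]);
translate([679, 0, 0]) cube([90, 33, 332]);
translate([90, 0, 0]) cube([589, 33, 90]);
translate([90, 0, 242]) cube([589, 33, 90]);


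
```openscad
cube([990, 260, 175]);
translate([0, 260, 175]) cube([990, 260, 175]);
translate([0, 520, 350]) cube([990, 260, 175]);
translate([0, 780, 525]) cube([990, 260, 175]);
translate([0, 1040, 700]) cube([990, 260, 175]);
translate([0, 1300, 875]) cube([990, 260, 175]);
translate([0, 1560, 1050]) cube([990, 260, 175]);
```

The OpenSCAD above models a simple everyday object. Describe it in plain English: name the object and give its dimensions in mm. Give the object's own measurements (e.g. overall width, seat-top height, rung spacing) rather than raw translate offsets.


A straight staircase of 7 solid steps. Each step is 990 mm wide (x), 260 mm deep (y, the going) and 175 mm tall (the rise). The first step rests on the floor; each subsequent step sits one going further in +y and one rise higher in +z, directly behind and above the previous step with no overlap.


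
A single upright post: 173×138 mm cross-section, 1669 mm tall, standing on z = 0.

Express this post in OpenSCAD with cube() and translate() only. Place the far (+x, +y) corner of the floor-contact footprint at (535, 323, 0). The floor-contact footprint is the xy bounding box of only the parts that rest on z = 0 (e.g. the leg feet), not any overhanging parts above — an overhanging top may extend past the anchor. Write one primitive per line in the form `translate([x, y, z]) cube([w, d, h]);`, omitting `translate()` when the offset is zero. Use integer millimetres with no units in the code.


translate([362, 185, 0]) cube([173, 138, 1669]);


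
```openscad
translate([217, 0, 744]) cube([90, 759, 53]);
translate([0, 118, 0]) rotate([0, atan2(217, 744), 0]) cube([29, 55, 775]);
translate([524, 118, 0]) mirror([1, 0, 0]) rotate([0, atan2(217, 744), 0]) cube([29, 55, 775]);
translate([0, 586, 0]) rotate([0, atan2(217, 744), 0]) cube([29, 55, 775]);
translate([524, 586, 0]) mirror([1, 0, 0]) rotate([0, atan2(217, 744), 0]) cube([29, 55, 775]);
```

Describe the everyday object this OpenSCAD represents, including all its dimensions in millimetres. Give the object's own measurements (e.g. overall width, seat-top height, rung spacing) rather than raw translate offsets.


A sawhorse. A 90×759×53 mm beam (x, y, z) sits on two A-frame leg pairs. Each pair is two raked legs of 29×55 mm section (55 mm along y) splaying symmetrically in x. Each leg rises 744 mm vertically over 217 mm of horizontal reach and is 775 mm long along its own axis. Every leg's outer bottom edge rests on the floor and its outer top edge meets a bottom edge of the beam — the left legs (tilting toward +x) meet the beam's −x bottom edge, the right legs (their mirror images, tilting toward −x) meet its +x bottom edge — so the leg tops tuck under the beam, the beam's underside is 744 mm above the floor, and the feet are 524 mm apart outside-to-outside with the beam centred between them. The two leg pairs are set in 118 mm from either end of the beam.


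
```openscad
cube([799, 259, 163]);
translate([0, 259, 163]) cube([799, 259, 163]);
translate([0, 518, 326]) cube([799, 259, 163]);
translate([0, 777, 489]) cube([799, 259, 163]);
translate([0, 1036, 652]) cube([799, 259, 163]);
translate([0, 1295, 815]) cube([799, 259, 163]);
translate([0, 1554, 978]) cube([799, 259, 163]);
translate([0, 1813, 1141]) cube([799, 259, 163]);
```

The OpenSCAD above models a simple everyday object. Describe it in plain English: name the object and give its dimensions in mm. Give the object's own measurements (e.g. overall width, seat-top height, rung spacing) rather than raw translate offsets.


A straight staircase of 8 solid steps. Each step is 799 mm wide (x), 259 mm deep (y, the going) and 163 mm tall (the rise). The first step rests on the floor; each subsequent step sits one going further in +y and one rise higher in +z, directly behind and above the previous step with no overlap.


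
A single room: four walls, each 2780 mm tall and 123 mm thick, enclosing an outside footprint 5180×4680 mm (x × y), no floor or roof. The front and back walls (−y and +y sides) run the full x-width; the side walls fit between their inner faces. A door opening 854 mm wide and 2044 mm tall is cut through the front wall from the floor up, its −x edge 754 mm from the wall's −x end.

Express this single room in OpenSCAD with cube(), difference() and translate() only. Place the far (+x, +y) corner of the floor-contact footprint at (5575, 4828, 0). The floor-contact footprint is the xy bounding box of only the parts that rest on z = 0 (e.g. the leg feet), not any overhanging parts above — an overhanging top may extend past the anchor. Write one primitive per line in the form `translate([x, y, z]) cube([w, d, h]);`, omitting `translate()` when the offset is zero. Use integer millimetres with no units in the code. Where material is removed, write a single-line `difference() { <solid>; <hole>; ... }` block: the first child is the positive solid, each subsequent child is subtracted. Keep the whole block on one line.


difference() { translate([395, 148, 0]) cube([5180, 123, 2780]); translate([1149, 148, 0]) cube([854, 123, 2044]); }
translate([395, 4705, 0]) cube([5180, 123, 2780]);
translate([395, 271, 0]) cube([123, 4434, 2780]);
translate([5452, 271, 0]) cube([123, 4434, 2780]);


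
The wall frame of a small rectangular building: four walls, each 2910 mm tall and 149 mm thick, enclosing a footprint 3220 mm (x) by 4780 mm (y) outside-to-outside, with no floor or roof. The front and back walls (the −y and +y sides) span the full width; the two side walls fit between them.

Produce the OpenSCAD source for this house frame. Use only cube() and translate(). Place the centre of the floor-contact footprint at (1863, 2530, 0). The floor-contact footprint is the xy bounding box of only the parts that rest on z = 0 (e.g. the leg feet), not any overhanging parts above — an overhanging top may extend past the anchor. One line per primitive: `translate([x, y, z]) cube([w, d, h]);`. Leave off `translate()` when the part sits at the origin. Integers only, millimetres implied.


translate([253, 140, 0]) cube([3220, 149, 2910]);
translate([253, 4771, 0]) cube([3220, 149, 2910]);
translate([253, 289, 0]) cube([149, 4482, 2910]);
translate([3324, 289, 0]) cube([149, 4482, 2910]);


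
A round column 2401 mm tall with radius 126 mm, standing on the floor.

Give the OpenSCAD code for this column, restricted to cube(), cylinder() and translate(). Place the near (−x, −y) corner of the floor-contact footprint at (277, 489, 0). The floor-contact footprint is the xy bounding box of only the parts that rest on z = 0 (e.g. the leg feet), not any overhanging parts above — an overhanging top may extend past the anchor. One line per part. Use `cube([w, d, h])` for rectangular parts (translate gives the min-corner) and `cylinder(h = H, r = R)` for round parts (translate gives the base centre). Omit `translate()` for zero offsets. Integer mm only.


translate([403, 615, 0]) cylinder(h = 2401, r = 126);
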